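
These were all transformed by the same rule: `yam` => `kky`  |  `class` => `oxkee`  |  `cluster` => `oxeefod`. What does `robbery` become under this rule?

Vowels shift forward by 10 and consonants shift forward by 12.
On robbery: r(cons)+12=d, o(vowel)+10=y, b(cons)+12=n, b(cons)+12=n, e(vowel)+10=o, r(cons)+12=d, y(cons)+12=k.

dynnodk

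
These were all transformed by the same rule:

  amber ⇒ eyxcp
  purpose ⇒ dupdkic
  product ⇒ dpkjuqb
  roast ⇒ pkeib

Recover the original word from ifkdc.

This is an affine cipher: with a=0,…,z=25, each position x becomes (19x+4) mod 26.
Reversing it on ifkdc: i(8)→11·(8−4)≡18=s; f(5)→11·(5−4)≡11=l; k(10)→11·(10−4)≡14=o; d(3)→11·(3−4)≡15=p; c(2)→11·(2−4)≡4=e (all mod 26).

slope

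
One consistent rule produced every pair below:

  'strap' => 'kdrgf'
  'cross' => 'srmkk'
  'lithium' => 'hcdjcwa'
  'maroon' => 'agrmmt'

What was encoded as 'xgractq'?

farming

Treating letters as 0–25, the rule is x ↦ 19x + 6 (mod 26).
Decoding xgractq: x(23)→11·(23−6)≡5=f; g(6)→11·(6−6)≡0=a; r(17)→11·(17−6)≡17=r; a(0)→11·(0−6)≡12=m; c(2)→11·(2−6)≡8=i; t(19)→11·(19−6)≡13=n; q(16)→11·(16−6)≡6=g (all mod 26).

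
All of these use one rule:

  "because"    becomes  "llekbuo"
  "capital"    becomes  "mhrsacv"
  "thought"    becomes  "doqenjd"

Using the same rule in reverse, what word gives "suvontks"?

integral

Shifts by position in because: pos 0: b→l (+10), pos 1: e→l (+7), pos 2: c→e (+2), pos 3: a→k (+10), pos 4: u→b (+7), pos 5: s→u (+2) — repeating every 3. It's a Vigenère-style cipher with numeric key [10,7,2]: position i shifts by key[i mod 3].
Reversing it on suvontks: s−10=i, u−7=n, v−2=t, o−10=e, n−7=g, t−2=r, k−10=a, s−7=l.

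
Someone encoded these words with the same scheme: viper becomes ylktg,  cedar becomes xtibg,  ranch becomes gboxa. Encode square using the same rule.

v(21)→y(24) and i(8)→l(11) fit y≡11x+1 (mod 26); the inverse of 11 mod 26 is 19. This is an affine cipher: with a=0,…,z=25, each position x becomes (11x+1) mod 26.
On square: s(18)→11·18+1≡17=r; q(16)→11·16+1≡21=v; u(20)→11·20+1≡13=n; a(0)→11·0+1≡1=b; r(17)→11·17+1≡6=g; e(4)→11·4+1≡19=t (all mod 26).

rvnbgt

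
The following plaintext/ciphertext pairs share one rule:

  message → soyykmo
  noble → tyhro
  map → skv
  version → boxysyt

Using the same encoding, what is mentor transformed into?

The shift depends on letter class: consonant m→s is +6, but vowel e→o is +10. Vowels shift forward by 10 and consonants shift forward by 6.
Applying it to mentor: m(cons)+6=s, e(vowel)+10=o, n(cons)+6=t, t(cons)+6=z, o(vowel)+10=y, r(cons)+6=x.

sotzyx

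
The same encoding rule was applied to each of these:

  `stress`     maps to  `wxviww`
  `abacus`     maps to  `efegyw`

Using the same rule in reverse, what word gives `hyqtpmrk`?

Compare letters: s→w is +4, t→x is +4, r→v is +4 — a constant shift. Each letter is shifted forward by 4 in the alphabet (a Caesar shift of +4).
Undoing it on hyqtpmrk: h−4=d, y−4=u, q−4=m, t−4=p, p−4=l, m−4=i, r−4=n, k−4=g.

dumpling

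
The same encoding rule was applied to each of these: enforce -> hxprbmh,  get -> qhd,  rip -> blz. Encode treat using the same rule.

dbhdd

Vowels shift forward by 3 and consonants shift forward by 10.
On treat: t(cons)+10=d, r(cons)+10=b, e(vowel)+3=h, a(vowel)+3=d, t(cons)+10=d.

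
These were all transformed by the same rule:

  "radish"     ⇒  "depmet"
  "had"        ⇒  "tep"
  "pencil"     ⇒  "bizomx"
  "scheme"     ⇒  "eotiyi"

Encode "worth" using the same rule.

The shift depends on letter class: consonant r→d is +12, but vowel a→e is +4. Vowels shift forward by 4 and consonants shift forward by 12.
Applying it to worth: w(cons)+12=i, o(vowel)+4=s, r(cons)+12=d, t(cons)+12=f, h(cons)+12=t.

isdft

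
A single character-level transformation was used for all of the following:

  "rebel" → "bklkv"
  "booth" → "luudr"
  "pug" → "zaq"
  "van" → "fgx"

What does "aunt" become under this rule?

gaxd

The shift depends on letter class: consonant r→b is +10, but vowel e→k is +6. Two shifts are in play — +6 for a/e/i/o/u, +10 for every other letter.
On aunt: a(vowel)+6=g, u(vowel)+6=a, n(cons)+10=x, t(cons)+10=d.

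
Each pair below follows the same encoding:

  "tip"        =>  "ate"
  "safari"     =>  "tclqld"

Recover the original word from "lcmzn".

The output letters match the input read backwards, each shifted +11: tip reversed is pit. Two steps: reverse the string, then apply a Caesar shift of +11.
Undoing it on lcmzn: shift back: l−11=a, c−11=r, m−11=b, z−11=o, n−11=c → arboc; then reverse → cobra.

cobra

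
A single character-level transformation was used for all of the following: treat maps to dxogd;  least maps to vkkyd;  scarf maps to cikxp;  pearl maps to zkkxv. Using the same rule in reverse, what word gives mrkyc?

Shifts by position in treat: pos 0: t→d (+10), pos 1: r→x (+6), pos 2: e→o (+10), pos 3: a→g (+6) — repeating every 2. It's a Vigenère-style cipher with numeric key [10,6]: position i shifts by key[i mod 2].
Undoing it on mrkyc: m−10=c, r−6=l, k−10=a, y−6=s, c−10=s.

class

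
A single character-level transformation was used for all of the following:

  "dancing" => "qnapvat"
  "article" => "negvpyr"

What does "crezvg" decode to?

permit

Compare letters: d→q is +13, a→n is +13, n→a is +13 — a constant shift. It's a constant shift of +13 (ROT13).
Decoding crezvg: c−13=p, r−13=e, e−13=r, z−13=m, v−13=i, g−13=t.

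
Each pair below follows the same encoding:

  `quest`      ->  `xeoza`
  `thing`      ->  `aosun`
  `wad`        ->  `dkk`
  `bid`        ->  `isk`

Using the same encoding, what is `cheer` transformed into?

Vowels shift forward by 10 and consonants shift forward by 7.
Applying it to cheer: c(cons)+7=j, h(cons)+7=o, e(vowel)+10=o, e(vowel)+10=o, r(cons)+7=y.

joooy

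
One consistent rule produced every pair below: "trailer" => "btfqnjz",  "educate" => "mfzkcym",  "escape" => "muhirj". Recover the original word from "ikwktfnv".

Shifts by position in trailer: pos 0: t→b (+8), pos 1: r→t (+2), pos 2: a→f (+5), pos 3: i→q (+8), pos 4: l→n (+2), pos 5: e→j (+5) — repeating every 3. It's a Vigenère-style cipher with numeric key [8,2,5]: position i shifts by key[i mod 3].
Undoing it on ikwktfnv: i−8=a, k−2=i, w−5=r, k−8=c, t−2=r, f−5=a, n−8=f, v−2=t.

aircraft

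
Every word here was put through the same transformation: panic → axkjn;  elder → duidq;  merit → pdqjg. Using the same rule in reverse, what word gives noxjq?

p(15)→a(0) and a(0)→x(23) fit y≡21x+23 (mod 26); the inverse of 21 mod 26 is 5. This is an affine cipher: with a=0,…,z=25, each position x becomes (21x+23) mod 26.
Undoing it on noxjq: n(13)→5·(13−23)≡2=c; o(14)→5·(14−23)≡7=h; x(23)→5·(23−23)≡0=a; j(9)→5·(9−23)≡8=i; q(16)→5·(16−23)≡17=r (all mod 26).

chair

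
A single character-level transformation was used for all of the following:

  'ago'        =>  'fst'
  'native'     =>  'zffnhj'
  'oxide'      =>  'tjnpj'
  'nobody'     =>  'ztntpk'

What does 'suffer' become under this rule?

ezrrjd

The shift depends on letter class: consonant g→s is +12, but vowel a→f is +5. The rule splits by letter class: vowels +5, consonants +12.
On suffer: s(cons)+12=e, u(vowel)+5=z, f(cons)+12=r, f(cons)+12=r, e(vowel)+5=j, r(cons)+12=d.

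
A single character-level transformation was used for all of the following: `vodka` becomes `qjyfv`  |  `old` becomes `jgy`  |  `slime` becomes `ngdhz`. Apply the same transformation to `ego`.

Compare letters: v→q is +21, o→j is +21, d→y is +21 — a constant shift. This is a Caesar cipher with shift 21.
On ego: e+21=z, g+21=b, o+21=j.

zbj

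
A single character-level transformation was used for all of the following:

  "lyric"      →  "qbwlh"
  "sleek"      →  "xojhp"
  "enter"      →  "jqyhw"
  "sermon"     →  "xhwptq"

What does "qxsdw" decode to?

lunar

Shifts by position in lyric: pos 0: l→q (+5), pos 1: y→b (+3), pos 2: r→w (+5), pos 3: i→l (+3) — repeating every 2. The shifts repeat in a cycle of length 2: positions 0,1,… shift by +5, +3, then the pattern repeats.
Undoing it on qxsdw: q−5=l, x−3=u, s−5=n, d−3=a, w−5=r.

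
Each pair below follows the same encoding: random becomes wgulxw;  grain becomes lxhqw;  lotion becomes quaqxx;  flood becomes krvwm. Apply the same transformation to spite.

xvpbn

In random: r→w is +5, a→g is +6, n→u is +7, d→l is +8 — the shift increases by 1 each position. Each letter shifts forward by (position + 5), i.e. 5, 6, 7, … — the shift grows by one for each successive letter.
For spite: s+5=x, p+6=v, i+7=p, t+8=b, e+9=n.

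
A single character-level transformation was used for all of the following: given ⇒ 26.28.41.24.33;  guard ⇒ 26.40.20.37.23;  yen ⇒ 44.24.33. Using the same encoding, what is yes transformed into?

44.24.38

g is letter #7 and maps to 26: an offset of 19. Each letter is replaced by its alphabet position (a=1..z=26) + 19.
On yes: y=25→44, e=5→24, s=19→38.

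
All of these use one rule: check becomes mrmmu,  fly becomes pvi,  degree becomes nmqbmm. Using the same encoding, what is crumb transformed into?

mbcwl

The rule splits by letter class: vowels +8, consonants +10.
Applying it to crumb: c(cons)+10=m, r(cons)+10=b, u(vowel)+8=c, m(cons)+10=w, b(cons)+10=l.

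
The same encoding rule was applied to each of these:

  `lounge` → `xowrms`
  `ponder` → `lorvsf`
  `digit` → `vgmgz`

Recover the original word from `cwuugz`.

This is an affine cipher: with a=0,…,z=25, each position x becomes (23x+4) mod 26.
Decoding cwuugz: c(2)→17·(2−4)≡18=s; w(22)→17·(22−4)≡20=u; u(20)→17·(20−4)≡12=m; u(20)→17·(20−4)≡12=m; g(6)→17·(6−4)≡8=i; z(25)→17·(25−4)≡19=t (all mod 26).

summit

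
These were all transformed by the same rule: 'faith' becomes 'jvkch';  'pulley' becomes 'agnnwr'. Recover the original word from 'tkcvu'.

stair

The output letters match the input read backwards, each shifted +2: faith reversed is htiaf. The word is reversed, then every letter is shifted forward by 2.
Decoding tkcvu: shift back: t−2=r, k−2=i, c−2=a, v−2=t, u−2=s → riats; then reverse → stair.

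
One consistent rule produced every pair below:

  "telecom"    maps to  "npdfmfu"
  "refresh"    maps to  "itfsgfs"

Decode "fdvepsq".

produce

The output letters match the input read backwards, each shifted +1: telecom reversed is mocelet. Two steps: reverse the string, then apply a Caesar shift of +1.
Reversing it on fdvepsq: shift back: f−1=e, d−1=c, v−1=u, e−1=d, p−1=o, s−1=r, q−1=p → ecudorp; then reverse → produce.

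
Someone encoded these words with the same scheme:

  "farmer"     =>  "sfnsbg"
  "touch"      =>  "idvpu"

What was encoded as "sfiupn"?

mother

Read the word backwards and shift each letter +1.
Reversing it on sfiupn: shift back: s−1=r, f−1=e, i−1=h, u−1=t, p−1=o, n−1=m → rehtom; then reverse → mother.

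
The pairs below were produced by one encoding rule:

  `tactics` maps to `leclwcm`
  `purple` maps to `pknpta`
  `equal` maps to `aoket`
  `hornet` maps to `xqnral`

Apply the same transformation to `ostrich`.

Treating letters as 0–25, the rule is x ↦ 25x + 4 (mod 26).
On ostrich: o(14)→25·14+4≡16=q; s(18)→25·18+4≡12=m; t(19)→25·19+4≡11=l; r(17)→25·17+4≡13=n; i(8)→25·8+4≡22=w; c(2)→25·2+4≡2=c; h(7)→25·7+4≡23=x (all mod 26).

qmlnwcx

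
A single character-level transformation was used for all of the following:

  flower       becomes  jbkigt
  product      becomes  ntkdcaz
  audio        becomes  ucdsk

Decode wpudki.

f(5)→j(9) and l(11)→b(1) fit y≡3x+20 (mod 26); the inverse of 3 mod 26 is 9. Treating letters as 0–25, the rule is x ↦ 3x + 20 (mod 26).
Undoing it on wpudki: w(22)→9·(22−20)≡18=s; p(15)→9·(15−20)≡7=h; u(20)→9·(20−20)≡0=a; d(3)→9·(3−20)≡3=d; k(10)→9·(10−20)≡14=o; i(8)→9·(8−20)≡22=w (all mod 26).

shadow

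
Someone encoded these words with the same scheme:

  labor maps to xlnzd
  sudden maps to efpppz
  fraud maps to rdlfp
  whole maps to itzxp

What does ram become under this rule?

The rule splits by letter class: vowels +11, consonants +12.
On ram: r(cons)+12=d, a(vowel)+11=l, m(cons)+12=y.

dly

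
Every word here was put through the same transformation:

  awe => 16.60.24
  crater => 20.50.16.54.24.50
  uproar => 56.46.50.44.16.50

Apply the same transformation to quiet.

48.56.32.24.54

a(#1)→16 and w(#23)→60: differences scale by 2, so n = 2·pos + 14. With a=1..z=26, the number is 2·pos + 14.
For quiet: q=17→48, u=21→56, i=9→32, e=5→24, t=20→54.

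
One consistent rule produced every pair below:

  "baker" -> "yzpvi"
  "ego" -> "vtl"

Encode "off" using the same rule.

luu

Letters are reflected about the middle of the alphabet (position → 25−position): Atbash.
For off: o↔l, f↔u, f↔u.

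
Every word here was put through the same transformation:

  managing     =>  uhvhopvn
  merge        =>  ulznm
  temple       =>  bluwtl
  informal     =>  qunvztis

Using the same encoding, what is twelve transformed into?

Shifts by position in managing: pos 0: m→u (+8), pos 1: a→h (+7), pos 2: n→v (+8), pos 3: a→h (+7) — repeating every 2. It's a Vigenère-style cipher with numeric key [8,7]: position i shifts by key[i mod 2].
For twelve: t+8=b, w+7=d, e+8=m, l+7=s, v+8=d, e+7=l.

bdmsdl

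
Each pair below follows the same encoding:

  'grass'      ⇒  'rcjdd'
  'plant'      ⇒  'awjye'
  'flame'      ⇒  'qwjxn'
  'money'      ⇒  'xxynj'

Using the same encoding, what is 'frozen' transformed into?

The shift depends on letter class: consonant g→r is +11, but vowel a→j is +9. The rule splits by letter class: vowels +9, consonants +11.
For frozen: f(cons)+11=q, r(cons)+11=c, o(vowel)+9=x, z(cons)+11=k, e(vowel)+9=n, n(cons)+11=y.

qcxkny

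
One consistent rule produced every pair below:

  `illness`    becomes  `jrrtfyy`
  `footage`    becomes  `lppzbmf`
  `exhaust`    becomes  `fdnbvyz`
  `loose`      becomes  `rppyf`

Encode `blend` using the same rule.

hrftj

The shift depends on letter class: consonant l→r is +6, but vowel i→j is +1. The rule splits by letter class: vowels +1, consonants +6.
On blend: b(cons)+6=h, l(cons)+6=r, e(vowel)+1=f, n(cons)+6=t, d(cons)+6=j.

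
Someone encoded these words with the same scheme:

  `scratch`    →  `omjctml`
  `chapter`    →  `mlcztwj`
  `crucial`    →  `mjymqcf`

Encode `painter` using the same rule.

zcqptwj

s(18)→o(14) and c(2)→m(12) fit y≡5x+2 (mod 26); the inverse of 5 mod 26 is 21. Treating letters as 0–25, the rule is x ↦ 5x + 2 (mod 26).
For painter: p(15)→5·15+2≡25=z; a(0)→5·0+2≡2=c; i(8)→5·8+2≡16=q; n(13)→5·13+2≡15=p; t(19)→5·19+2≡19=t; e(4)→5·4+2≡22=w; r(17)→5·17+2≡9=j (all mod 26).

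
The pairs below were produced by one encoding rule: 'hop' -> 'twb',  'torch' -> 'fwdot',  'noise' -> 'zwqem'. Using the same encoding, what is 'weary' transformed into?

imidk

The shift depends on letter class: consonant h→t is +12, but vowel o→w is +8. Two shifts are in play — +8 for a/e/i/o/u, +12 for every other letter.
For weary: w(cons)+12=i, e(vowel)+8=m, a(vowel)+8=i, r(cons)+12=d, y(cons)+12=k.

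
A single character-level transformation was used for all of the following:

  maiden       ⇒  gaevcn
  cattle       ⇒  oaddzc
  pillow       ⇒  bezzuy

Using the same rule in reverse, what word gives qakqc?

Treating letters as 0–25, the rule is x ↦ 7x + 0 (mod 26).
Decoding qakqc: q(16)→15·(16−0)≡6=g; a(0)→15·(0−0)≡0=a; k(10)→15·(10−0)≡20=u; q(16)→15·(16−0)≡6=g; c(2)→15·(2−0)≡4=e (all mod 26).

gauge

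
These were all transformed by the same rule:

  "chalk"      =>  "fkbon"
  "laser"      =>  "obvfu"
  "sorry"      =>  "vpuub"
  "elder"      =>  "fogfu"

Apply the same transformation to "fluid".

The shift depends on letter class: consonant c→f is +3, but vowel a→b is +1. Vowels shift forward by 1 and consonants shift forward by 3.
On fluid: f(cons)+3=i, l(cons)+3=o, u(vowel)+1=v, i(vowel)+1=j, d(cons)+3=g.

iovjg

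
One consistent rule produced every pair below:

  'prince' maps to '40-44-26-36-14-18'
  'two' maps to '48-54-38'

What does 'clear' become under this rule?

14-32-18-10-44

p(#16)→40 and r(#18)→44: differences scale by 2, so n = 2·pos + 8. The formula is n = 2×(alphabet index, a=1) + 8.
Applying it to clear: c=3→14, l=12→32, e=5→18, a=1→10, r=18→44.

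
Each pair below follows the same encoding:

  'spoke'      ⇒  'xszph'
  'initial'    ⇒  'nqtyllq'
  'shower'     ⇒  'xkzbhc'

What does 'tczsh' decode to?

Shifts by position in spoke: pos 0: s→x (+5), pos 1: p→s (+3), pos 2: o→z (+11), pos 3: k→p (+5), pos 4: e→h (+3) — repeating every 3. A repeating key of period 3 is used — shifts +5, +3, +11 over and over.
Undoing it on tczsh: t−5=o, c−3=z, z−11=o, s−5=n, h−3=e.

ozone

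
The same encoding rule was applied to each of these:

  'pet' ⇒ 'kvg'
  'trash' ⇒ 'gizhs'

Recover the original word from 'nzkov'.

maple

Each pair mirrors across the alphabet (p↔k, e↔v, t↔g): positions sum to 25. This is the alphabet-reversal cipher (Atbash): a becomes z, b becomes y, etc.
Undoing it on nzkov: n↔m, z↔a, k↔p, o↔l, v↔e.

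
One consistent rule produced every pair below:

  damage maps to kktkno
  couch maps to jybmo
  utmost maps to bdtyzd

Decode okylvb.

harbor

The shifts repeat in a cycle of length 2: positions 0,1,… shift by +7, +10, then the pattern repeats.
Reversing it on okylvb: o−7=h, k−10=a, y−7=r, l−10=b, v−7=o, b−10=r.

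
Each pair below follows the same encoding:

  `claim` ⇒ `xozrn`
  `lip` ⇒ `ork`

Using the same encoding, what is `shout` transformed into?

hslfg

Each pair mirrors across the alphabet (c↔x, l↔o, a↔z): positions sum to 25. Letters are reflected about the middle of the alphabet (position → 25−position): Atbash.
Applying it to shout: s↔h, h↔s, o↔l, u↔f, t↔g.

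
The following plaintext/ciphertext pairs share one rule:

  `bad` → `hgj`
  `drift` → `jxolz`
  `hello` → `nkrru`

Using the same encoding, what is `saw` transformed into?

ygc

Compare letters: b→h is +6, a→g is +6, d→j is +6 — a constant shift. Each letter is shifted forward by 6 in the alphabet (a Caesar shift of +6).
For saw: s+6=y, a+6=g, w+6=c.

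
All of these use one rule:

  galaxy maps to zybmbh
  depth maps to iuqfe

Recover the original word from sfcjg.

fiber

Two steps: reverse the string, then apply a Caesar shift of +1.
Undoing it on sfcjg: shift back: s−1=r, f−1=e, c−1=b, j−1=i, g−1=f → rebif; then reverse → fiber.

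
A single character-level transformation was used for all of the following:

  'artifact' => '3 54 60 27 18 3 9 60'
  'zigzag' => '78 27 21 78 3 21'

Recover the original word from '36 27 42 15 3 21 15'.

lineage

With a=1..z=26, the number is 3·pos.
Reversing it on 36 27 42 15 3 21 15: 36→(36−0)÷3=12=l, 27→(27−0)÷3=9=i, 42→(42−0)÷3=14=n, 15→(15−0)÷3=5=e, 3→(3−0)÷3=1=a, 21→(21−0)÷3=7=g, 15→(15−0)÷3=5=e.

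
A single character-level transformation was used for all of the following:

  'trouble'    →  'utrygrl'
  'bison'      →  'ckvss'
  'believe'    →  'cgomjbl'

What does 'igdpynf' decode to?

healthy

In trouble: t→u is +1, r→t is +2, o→r is +3, u→y is +4 — the shift increases by 1 each position. Each letter shifts forward by (position + 1), i.e. 1, 2, 3, … — the shift grows by one for each successive letter.
Undoing it on igdpynf: i−1=h, g−2=e, d−3=a, p−4=l, y−5=t, n−6=h, f−7=y.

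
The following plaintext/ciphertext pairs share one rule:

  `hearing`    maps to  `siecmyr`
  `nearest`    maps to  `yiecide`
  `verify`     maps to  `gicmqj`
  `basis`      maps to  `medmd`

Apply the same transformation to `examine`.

The shift depends on letter class: consonant h→s is +11, but vowel e→i is +4. Two shifts are in play — +4 for a/e/i/o/u, +11 for every other letter.
On examine: e(vowel)+4=i, x(cons)+11=i, a(vowel)+4=e, m(cons)+11=x, i(vowel)+4=m, n(cons)+11=y, e(vowel)+4=i.

iiexmyi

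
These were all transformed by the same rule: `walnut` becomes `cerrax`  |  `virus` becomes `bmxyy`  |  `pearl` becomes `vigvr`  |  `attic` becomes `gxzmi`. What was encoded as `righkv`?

A repeating key of period 2 is used — shifts +6, +4 over and over.
Decoding righkv: r−6=l, i−4=e, g−6=a, h−4=d, k−6=e, v−4=r.

leader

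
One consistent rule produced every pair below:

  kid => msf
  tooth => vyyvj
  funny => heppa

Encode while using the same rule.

yjsno

The shift depends on letter class: consonant k→m is +2, but vowel i→s is +10. The rule splits by letter class: vowels +10, consonants +2.
On while: w(cons)+2=y, h(cons)+2=j, i(vowel)+10=s, l(cons)+2=n, e(vowel)+10=o.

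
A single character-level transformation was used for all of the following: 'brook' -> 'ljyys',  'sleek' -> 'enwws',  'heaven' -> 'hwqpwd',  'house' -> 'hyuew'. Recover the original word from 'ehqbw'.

Each letter's alphabet position (a=0..z=25) is mapped through 21·x+16 mod 26 — an affine cipher.
Decoding ehqbw: e(4)→5·(4−16)≡18=s; h(7)→5·(7−16)≡7=h; q(16)→5·(16−16)≡0=a; b(1)→5·(1−16)≡3=d; w(22)→5·(22−16)≡4=e (all mod 26).

shade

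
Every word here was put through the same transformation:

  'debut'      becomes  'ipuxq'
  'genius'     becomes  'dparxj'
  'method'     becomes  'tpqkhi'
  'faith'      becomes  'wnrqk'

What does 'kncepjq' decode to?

harvest

Treating letters as 0–25, the rule is x ↦ 7x + 13 (mod 26).
Reversing it on kncepjq: k(10)→15·(10−13)≡7=h; n(13)→15·(13−13)≡0=a; c(2)→15·(2−13)≡17=r; e(4)→15·(4−13)≡21=v; p(15)→15·(15−13)≡4=e; j(9)→15·(9−13)≡18=s; q(16)→15·(16−13)≡19=t (all mod 26).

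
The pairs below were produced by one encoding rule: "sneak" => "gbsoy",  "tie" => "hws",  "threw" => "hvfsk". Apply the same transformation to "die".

rws

Compare letters: s→g is +14, n→b is +14, e→s is +14 — a constant shift. This is a Caesar cipher with shift 14.
On die: d+14=r, i+14=w, e+14=s.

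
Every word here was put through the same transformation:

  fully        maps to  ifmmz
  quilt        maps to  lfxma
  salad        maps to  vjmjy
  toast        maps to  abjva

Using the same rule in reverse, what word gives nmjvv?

f(5)→i(8) and u(20)→f(5) fit y≡5x+9 (mod 26); the inverse of 5 mod 26 is 21. Treating letters as 0–25, the rule is x ↦ 5x + 9 (mod 26).
Undoing it on nmjvv: n(13)→21·(13−9)≡6=g; m(12)→21·(12−9)≡11=l; j(9)→21·(9−9)≡0=a; v(21)→21·(21−9)≡18=s; v(21)→21·(21−9)≡18=s (all mod 26).

glass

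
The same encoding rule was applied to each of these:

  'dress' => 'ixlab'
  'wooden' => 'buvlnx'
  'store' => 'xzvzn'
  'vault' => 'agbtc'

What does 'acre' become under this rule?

fiym

Letter i (0-indexed) is shifted by i+5, so successive shifts are 5, 6, 7, ….
Applying it to acre: a+5=f, c+6=i, r+7=y, e+8=m.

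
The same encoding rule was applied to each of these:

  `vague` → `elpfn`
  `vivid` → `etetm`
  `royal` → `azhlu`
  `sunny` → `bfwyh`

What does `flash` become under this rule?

Shifts by position in vague: pos 0: v→e (+9), pos 1: a→l (+11), pos 2: g→p (+9), pos 3: u→f (+11) — repeating every 2. It's a Vigenère-style cipher with numeric key [9,11]: position i shifts by key[i mod 2].
On flash: f+9=o, l+11=w, a+9=j, s+11=d, h+9=q.

owjdq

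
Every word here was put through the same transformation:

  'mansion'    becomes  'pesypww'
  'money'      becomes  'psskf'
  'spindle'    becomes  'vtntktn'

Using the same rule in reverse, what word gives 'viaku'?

In mansion: m→p is +3, a→e is +4, n→s is +5, s→y is +6 — the shift increases by 1 each position. The shift increases by 1 at each position, starting from +3: 3, 4, 5, ….
Decoding viaku: v−3=s, i−4=e, a−5=v, k−6=e, u−7=n.

seven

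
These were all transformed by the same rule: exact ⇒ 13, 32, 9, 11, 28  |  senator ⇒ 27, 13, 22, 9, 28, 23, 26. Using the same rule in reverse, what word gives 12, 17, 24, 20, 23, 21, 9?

e is letter #5 and maps to 13: an offset of 8. Each letter is replaced by its alphabet position (a=1..z=26) + 8.
Undoing it on 12, 17, 24, 20, 23, 21, 9: 12→(12−8)÷1=4=d, 17→(17−8)÷1=9=i, 24→(24−8)÷1=16=p, 20→(20−8)÷1=12=l, 23→(23−8)÷1=15=o, 21→(21−8)÷1=13=m, 9→(9−8)÷1=1=a.

diploma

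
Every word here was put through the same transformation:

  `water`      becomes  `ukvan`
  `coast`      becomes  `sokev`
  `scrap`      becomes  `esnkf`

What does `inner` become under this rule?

This is an affine cipher: with a=0,…,z=25, each position x becomes (17x+10) mod 26.
For inner: i(8)→17·8+10≡16=q; n(13)→17·13+10≡23=x; n(13)→17·13+10≡23=x; e(4)→17·4+10≡0=a; r(17)→17·17+10≡13=n (all mod 26).

qxxan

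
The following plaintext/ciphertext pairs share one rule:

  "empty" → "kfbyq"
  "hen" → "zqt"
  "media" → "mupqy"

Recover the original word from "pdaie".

The output letters match the input read backwards, each shifted +12: empty reversed is ytpme. Read the word backwards and shift each letter +12.
Decoding pdaie: shift back: p−12=d, d−12=r, a−12=o, i−12=w, e−12=s → drows; then reverse → sword.

sword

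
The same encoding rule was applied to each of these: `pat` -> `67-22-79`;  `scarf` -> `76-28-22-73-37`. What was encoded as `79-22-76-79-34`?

taste

Each letter becomes 3×(its alphabet position, a=1..z=26) + 19.
Reversing it on 79-22-76-79-34: 79→(79−19)÷3=20=t, 22→(22−19)÷3=1=a, 76→(76−19)÷3=19=s, 79→(79−19)÷3=20=t, 34→(34−19)÷3=5=e.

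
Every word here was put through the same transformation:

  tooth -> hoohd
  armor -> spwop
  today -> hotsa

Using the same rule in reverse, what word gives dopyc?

t(19)→h(7) and o(14)→o(14) fit y≡9x+18 (mod 26); the inverse of 9 mod 26 is 3. Treating letters as 0–25, the rule is x ↦ 9x + 18 (mod 26).
Decoding dopyc: d(3)→3·(3−18)≡7=h; o(14)→3·(14−18)≡14=o; p(15)→3·(15−18)≡17=r; y(24)→3·(24−18)≡18=s; c(2)→3·(2−18)≡4=e (all mod 26).

horse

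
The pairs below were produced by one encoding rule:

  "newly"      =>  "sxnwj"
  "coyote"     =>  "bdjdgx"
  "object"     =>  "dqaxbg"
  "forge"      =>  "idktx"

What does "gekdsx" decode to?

n(13)→s(18) and e(4)→x(23) fit y≡11x+5 (mod 26); the inverse of 11 mod 26 is 19. Treating letters as 0–25, the rule is x ↦ 11x + 5 (mod 26).
Reversing it on gekdsx: g(6)→19·(6−5)≡19=t; e(4)→19·(4−5)≡7=h; k(10)→19·(10−5)≡17=r; d(3)→19·(3−5)≡14=o; s(18)→19·(18−5)≡13=n; x(23)→19·(23−5)≡4=e (all mod 26).

throne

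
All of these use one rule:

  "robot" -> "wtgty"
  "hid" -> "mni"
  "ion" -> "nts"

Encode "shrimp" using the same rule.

xmwnru

Compare letters: r→w is +5, o→t is +5, b→g is +5 — a constant shift. Every letter moves 5 places later in the alphabet, wrapping around z→a.
For shrimp: s+5=x, h+5=m, r+5=w, i+5=n, m+5=r, p+5=u.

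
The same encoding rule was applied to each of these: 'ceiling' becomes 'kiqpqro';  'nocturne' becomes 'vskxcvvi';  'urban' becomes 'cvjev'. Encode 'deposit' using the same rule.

lixsamb

Shifts by position in ceiling: pos 0: c→k (+8), pos 1: e→i (+4), pos 2: i→q (+8), pos 3: l→p (+4) — repeating every 2. It's a Vigenère-style cipher with numeric key [8,4]: position i shifts by key[i mod 2].
For deposit: d+8=l, e+4=i, p+8=x, o+4=s, s+8=a, i+4=m, t+8=b.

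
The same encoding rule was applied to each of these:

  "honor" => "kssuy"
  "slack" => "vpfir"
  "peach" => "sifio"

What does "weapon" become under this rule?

Each letter shifts forward by (position + 3), i.e. 3, 4, 5, … — the shift grows by one for each successive letter.
On weapon: w+3=z, e+4=i, a+5=f, p+6=v, o+7=v, n+8=v.

zifvvv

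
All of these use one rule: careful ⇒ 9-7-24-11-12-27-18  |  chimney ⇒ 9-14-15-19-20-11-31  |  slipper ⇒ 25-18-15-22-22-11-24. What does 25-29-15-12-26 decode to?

c is letter #3 and maps to 9: an offset of 6. Each letter is replaced by its alphabet position (a=1..z=26) + 6.
Reversing it on 25-29-15-12-26: 25→(25−6)÷1=19=s, 29→(29−6)÷1=23=w, 15→(15−6)÷1=9=i, 12→(12−6)÷1=6=f, 26→(26−6)÷1=20=t.

swift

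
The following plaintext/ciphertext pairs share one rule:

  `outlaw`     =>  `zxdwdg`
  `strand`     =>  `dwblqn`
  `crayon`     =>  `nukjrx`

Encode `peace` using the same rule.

It's a Vigenère-style cipher with numeric key [11,3,10]: position i shifts by key[i mod 3].
For peace: p+11=a, e+3=h, a+10=k, c+11=n, e+3=h.

ahknh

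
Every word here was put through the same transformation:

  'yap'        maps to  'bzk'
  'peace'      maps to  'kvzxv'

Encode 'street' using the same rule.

hgivvg

Each pair mirrors across the alphabet (y↔b, a↔z, p↔k): positions sum to 25. This is the alphabet-reversal cipher (Atbash): a becomes z, b becomes y, etc.
Applying it to street: s↔h, t↔g, r↔i, e↔v, e↔v, t↔g.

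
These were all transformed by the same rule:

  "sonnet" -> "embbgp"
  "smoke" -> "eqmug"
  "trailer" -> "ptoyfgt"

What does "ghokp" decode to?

s(18)→e(4) and o(14)→m(12) fit y≡11x+14 (mod 26); the inverse of 11 mod 26 is 19. Treating letters as 0–25, the rule is x ↦ 11x + 14 (mod 26).
Decoding ghokp: g(6)→19·(6−14)≡4=e; h(7)→19·(7−14)≡23=x; o(14)→19·(14−14)≡0=a; k(10)→19·(10−14)≡2=c; p(15)→19·(15−14)≡19=t (all mod 26).

exact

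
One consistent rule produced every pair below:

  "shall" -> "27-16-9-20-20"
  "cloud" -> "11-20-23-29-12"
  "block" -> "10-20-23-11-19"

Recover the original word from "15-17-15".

gig

s is letter #19 and maps to 27: an offset of 8. The number is (letter's place in the alphabet, a=1) + 8.
Undoing it on 15-17-15: 15→(15−8)÷1=7=g, 17→(17−8)÷1=9=i, 15→(15−8)÷1=7=g.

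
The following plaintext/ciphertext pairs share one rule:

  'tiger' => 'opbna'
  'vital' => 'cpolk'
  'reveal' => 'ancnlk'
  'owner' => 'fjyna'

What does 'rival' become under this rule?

This is an affine cipher: with a=0,…,z=25, each position x becomes (7x+11) mod 26.
Applying it to rival: r(17)→7·17+11≡0=a; i(8)→7·8+11≡15=p; v(21)→7·21+11≡2=c; a(0)→7·0+11≡11=l; l(11)→7·11+11≡10=k (all mod 26).

apclk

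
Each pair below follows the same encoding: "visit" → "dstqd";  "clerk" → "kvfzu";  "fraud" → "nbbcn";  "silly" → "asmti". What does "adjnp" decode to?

Shifts by position in visit: pos 0: v→d (+8), pos 1: i→s (+10), pos 2: s→t (+1), pos 3: i→q (+8), pos 4: t→d (+10) — repeating every 3. The shifts repeat in a cycle of length 3: positions 0,1,… shift by +8, +10, +1, then the pattern repeats.
Decoding adjnp: a−8=s, d−10=t, j−1=i, n−8=f, p−10=f.

stiff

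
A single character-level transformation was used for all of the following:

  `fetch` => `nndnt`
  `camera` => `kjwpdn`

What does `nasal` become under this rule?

In fetch: f→n is +8, e→n is +9, t→d is +10, c→n is +11 — the shift increases by 1 each position. The shift increases by 1 at each position, starting from +8: 8, 9, 10, ….
For nasal: n+8=v, a+9=j, s+10=c, a+11=l, l+12=x.

vjclx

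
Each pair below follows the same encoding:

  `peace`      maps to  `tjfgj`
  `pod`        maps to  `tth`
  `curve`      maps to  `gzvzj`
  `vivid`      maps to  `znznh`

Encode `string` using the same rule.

The shift depends on letter class: consonant p→t is +4, but vowel e→j is +5. The rule splits by letter class: vowels +5, consonants +4.
Applying it to string: s(cons)+4=w, t(cons)+4=x, r(cons)+4=v, i(vowel)+5=n, n(cons)+4=r, g(cons)+4=k.

wxvnrk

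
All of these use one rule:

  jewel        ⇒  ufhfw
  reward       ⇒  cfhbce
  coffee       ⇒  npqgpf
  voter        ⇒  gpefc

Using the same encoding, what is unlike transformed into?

Shifts by position in jewel: pos 0: j→u (+11), pos 1: e→f (+1), pos 2: w→h (+11), pos 3: e→f (+1) — repeating every 2. A repeating key of period 2 is used — shifts +11, +1 over and over.
On unlike: u+11=f, n+1=o, l+11=w, i+1=j, k+11=v, e+1=f.

fowjvf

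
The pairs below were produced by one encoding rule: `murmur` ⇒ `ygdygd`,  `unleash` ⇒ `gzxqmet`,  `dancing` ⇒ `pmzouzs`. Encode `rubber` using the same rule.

This is a Caesar cipher with shift 12.
Applying it to rubber: r+12=d, u+12=g, b+12=n, b+12=n, e+12=q, r+12=d.

dgnnqd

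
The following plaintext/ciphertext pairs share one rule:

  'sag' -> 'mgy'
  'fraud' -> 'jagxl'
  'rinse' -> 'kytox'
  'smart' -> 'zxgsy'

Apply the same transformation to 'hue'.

The output letters match the input read backwards, each shifted +6: sag reversed is gas. Two steps: reverse the string, then apply a Caesar shift of +6.
For hue: reverse → euh; then shift: e+6=k, u+6=a, h+6=n.

kan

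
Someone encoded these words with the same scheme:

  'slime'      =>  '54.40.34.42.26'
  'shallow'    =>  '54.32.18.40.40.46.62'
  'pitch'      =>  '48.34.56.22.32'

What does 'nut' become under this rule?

The formula is n = 2×(alphabet index, a=1) + 16.
For nut: n=14→44, u=21→58, t=20→56.

44.58.56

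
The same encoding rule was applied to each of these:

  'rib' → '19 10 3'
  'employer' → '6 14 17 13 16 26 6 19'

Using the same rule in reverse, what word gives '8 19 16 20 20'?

gross

r is letter #18 and maps to 19: an offset of 1. Letters become their 1-based position plus 1 (so a→2, b→3, …).
Reversing it on 8 19 16 20 20: 8→(8−1)÷1=7=g, 19→(19−1)÷1=18=r, 16→(16−1)÷1=15=o, 20→(20−1)÷1=19=s, 20→(20−1)÷1=19=s.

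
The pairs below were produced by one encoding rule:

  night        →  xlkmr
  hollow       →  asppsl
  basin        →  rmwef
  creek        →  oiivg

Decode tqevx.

tramp

The output letters match the input read backwards, each shifted +4: night reversed is thgin. Read the word backwards and shift each letter +4.
Reversing it on tqevx: shift back: t−4=p, q−4=m, e−4=a, v−4=r, x−4=t → pmart; then reverse → tramp.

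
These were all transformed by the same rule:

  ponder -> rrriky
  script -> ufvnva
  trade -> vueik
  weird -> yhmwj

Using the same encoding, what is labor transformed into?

ndftx

In ponder: p→r is +2, o→r is +3, n→r is +4, d→i is +5 — the shift increases by 1 each position. Each letter shifts forward by (position + 2), i.e. 2, 3, 4, … — the shift grows by one for each successive letter.
For labor: l+2=n, a+3=d, b+4=f, o+5=t, r+6=x.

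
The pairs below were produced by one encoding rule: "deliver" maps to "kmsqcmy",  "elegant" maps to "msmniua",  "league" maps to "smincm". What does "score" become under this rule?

The shift depends on letter class: consonant d→k is +7, but vowel e→m is +8. The rule splits by letter class: vowels +8, consonants +7.
Applying it to score: s(cons)+7=z, c(cons)+7=j, o(vowel)+8=w, r(cons)+7=y, e(vowel)+8=m.

zjwym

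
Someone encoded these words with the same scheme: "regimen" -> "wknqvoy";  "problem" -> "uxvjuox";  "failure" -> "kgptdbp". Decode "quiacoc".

lobster

The shift increases by 1 at each position, starting from +5: 5, 6, 7, ….
Decoding quiacoc: q−5=l, u−6=o, i−7=b, a−8=s, c−9=t, o−10=e, c−11=r.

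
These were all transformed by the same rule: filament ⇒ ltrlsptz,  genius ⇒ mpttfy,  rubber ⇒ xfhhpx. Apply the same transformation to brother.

The shift depends on letter class: consonant f→l is +6, but vowel i→t is +11. The rule splits by letter class: vowels +11, consonants +6.
For brother: b(cons)+6=h, r(cons)+6=x, o(vowel)+11=z, t(cons)+6=z, h(cons)+6=n, e(vowel)+11=p, r(cons)+6=x.

hxzznpx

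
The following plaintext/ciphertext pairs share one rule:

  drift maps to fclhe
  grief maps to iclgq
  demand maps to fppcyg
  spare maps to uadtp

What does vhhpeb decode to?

The shifts repeat in a cycle of length 3: positions 0,1,… shift by +2, +11, +3, then the pattern repeats.
Undoing it on vhhpeb: v−2=t, h−11=w, h−3=e, p−2=n, e−11=t, b−3=y.

twenty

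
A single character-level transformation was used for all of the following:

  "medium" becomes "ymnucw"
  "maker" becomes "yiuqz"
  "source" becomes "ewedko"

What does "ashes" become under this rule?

marqa

Shifts by position in medium: pos 0: m→y (+12), pos 1: e→m (+8), pos 2: d→n (+10), pos 3: i→u (+12), pos 4: u→c (+8), pos 5: m→w (+10) — repeating every 3. The shifts repeat in a cycle of length 3: positions 0,1,… shift by +12, +8, +10, then the pattern repeats.
On ashes: a+12=m, s+8=a, h+10=r, e+12=q, s+8=a.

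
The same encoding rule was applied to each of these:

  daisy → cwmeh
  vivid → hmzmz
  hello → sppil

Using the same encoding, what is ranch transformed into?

lgrev

The output letters match the input read backwards, each shifted +4: daisy reversed is ysiad. Two steps: reverse the string, then apply a Caesar shift of +4.
For ranch: reverse → hcnar; then shift: h+4=l, c+4=g, n+4=r, a+4=e, r+4=v.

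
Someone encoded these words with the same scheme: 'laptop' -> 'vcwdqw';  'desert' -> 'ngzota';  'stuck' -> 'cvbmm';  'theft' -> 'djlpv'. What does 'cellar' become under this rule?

mgsvcy

The shifts repeat in a cycle of length 3: positions 0,1,… shift by +10, +2, +7, then the pattern repeats.
For cellar: c+10=m, e+2=g, l+7=s, l+10=v, a+2=c, r+7=y.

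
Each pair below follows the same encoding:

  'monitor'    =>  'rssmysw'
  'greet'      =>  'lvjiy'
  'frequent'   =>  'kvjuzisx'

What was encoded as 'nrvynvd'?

Shifts by position in monitor: pos 0: m→r (+5), pos 1: o→s (+4), pos 2: n→s (+5), pos 3: i→m (+4) — repeating every 2. A repeating key of period 2 is used — shifts +5, +4 over and over.
Reversing it on nrvynvd: n−5=i, r−4=n, v−5=q, y−4=u, n−5=i, v−4=r, d−5=y.

inquiry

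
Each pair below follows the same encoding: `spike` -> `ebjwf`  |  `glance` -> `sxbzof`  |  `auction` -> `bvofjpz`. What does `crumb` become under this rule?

The shift depends on letter class: consonant s→e is +12, but vowel i→j is +1. Two shifts are in play — +1 for a/e/i/o/u, +12 for every other letter.
On crumb: c(cons)+12=o, r(cons)+12=d, u(vowel)+1=v, m(cons)+12=y, b(cons)+12=n.

odvyn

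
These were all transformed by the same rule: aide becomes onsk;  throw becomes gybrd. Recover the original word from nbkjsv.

The output letters match the input read backwards, each shifted +10: aide reversed is edia. Two steps: reverse the string, then apply a Caesar shift of +10.
Reversing it on nbkjsv: shift back: n−10=d, b−10=r, k−10=a, j−10=z, s−10=i, v−10=l → drazil; then reverse → lizard.

lizard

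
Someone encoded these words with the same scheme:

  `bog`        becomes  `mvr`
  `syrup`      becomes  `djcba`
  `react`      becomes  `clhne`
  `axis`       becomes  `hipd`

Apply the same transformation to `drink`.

Two shifts are in play — +7 for a/e/i/o/u, +11 for every other letter.
On drink: d(cons)+11=o, r(cons)+11=c, i(vowel)+7=p, n(cons)+11=y, k(cons)+11=v.

ocpyv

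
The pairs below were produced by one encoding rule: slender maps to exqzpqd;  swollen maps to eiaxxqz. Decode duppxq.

Compare letters: s→e is +12, l→x is +12, e→q is +12 — a constant shift. Each letter is shifted forward by 12 in the alphabet (a Caesar shift of +12).
Reversing it on duppxq: d−12=r, u−12=i, p−12=d, p−12=d, x−12=l, q−12=e.

riddle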